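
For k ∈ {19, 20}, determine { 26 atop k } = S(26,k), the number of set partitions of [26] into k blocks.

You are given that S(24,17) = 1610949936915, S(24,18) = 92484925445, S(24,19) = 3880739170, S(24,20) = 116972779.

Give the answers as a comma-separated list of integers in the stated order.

6433839018750, 290622864675

[25] T[25,18]:18*92484925445+1610949936915=3275678594925 · T[25,19]:19*3880739170+92484925445=166218969675 · T[25,20]:20*116972779+3880739170=6220194750
[26] T[26,19]:19*166218969675+3275678594925=6433839018750 · T[26,20]:20*6220194750+166218969675=290622864675
Read S(26,19) = 6433839018750, S(26,20) = 290622864675.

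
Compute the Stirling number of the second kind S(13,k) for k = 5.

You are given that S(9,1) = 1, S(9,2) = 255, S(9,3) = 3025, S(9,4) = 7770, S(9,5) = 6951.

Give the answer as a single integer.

7508501

[10] T[10,2]:2*255+1=511 · T[10,3]:3*3025+255=9330 · T[10,4]:4*7770+3025=34105 · T[10,5]:5*6951+7770=42525
[11] T[11,3]:3*9330+511=28501 · T[11,4]:4*34105+9330=145750 · T[11,5]:5*42525+34105=246730
[12] T[12,4]:4*145750+28501=611501 · T[12,5]:5*246730+145750=1379400
[13] T[13,5]:5*1379400+611501=7508501
Read S(13,5) = 7508501.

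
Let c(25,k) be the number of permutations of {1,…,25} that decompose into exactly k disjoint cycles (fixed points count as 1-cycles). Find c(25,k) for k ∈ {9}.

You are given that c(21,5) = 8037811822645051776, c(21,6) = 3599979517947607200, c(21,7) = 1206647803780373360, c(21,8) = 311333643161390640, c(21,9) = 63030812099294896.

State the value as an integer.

r22: T_22,6=21×3599979517947607200+8037811822645051776=83637381699544802976; T_22,7=21×1206647803780373360+3599979517947607200=28939583397335447760; T_22,8=21×311333643161390640+1206647803780373360=7744654310169576800; T_22,9=21×63030812099294896+311333643161390640=1634980697246583456
r23: T_23,7=22×28939583397335447760+83637381699544802976=720308216440924653696; T_23,8=22×7744654310169576800+28939583397335447760=199321978221066137360; T_23,9=22×1634980697246583456+7744654310169576800=43714229649594412832
r24: T_24,8=23×199321978221066137360+720308216440924653696=5304713715525445812976; T_24,9=23×43714229649594412832+199321978221066137360=1204749260161737632496
r25: T_25,9=24×1204749260161737632496+5304713715525445812976=34218695959407148992880
Read c(25,9) = 34218695959407148992880.

34218695959407148992880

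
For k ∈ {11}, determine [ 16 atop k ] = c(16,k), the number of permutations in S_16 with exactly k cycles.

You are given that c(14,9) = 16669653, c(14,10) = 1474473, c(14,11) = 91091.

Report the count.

r15: T_15,10=14×1474473+16669653=37312275; T_15,11=14×91091+1474473=2749747
r16: T_16,11=15×2749747+37312275=78558480
Read c(16,11) = 78558480.

78558480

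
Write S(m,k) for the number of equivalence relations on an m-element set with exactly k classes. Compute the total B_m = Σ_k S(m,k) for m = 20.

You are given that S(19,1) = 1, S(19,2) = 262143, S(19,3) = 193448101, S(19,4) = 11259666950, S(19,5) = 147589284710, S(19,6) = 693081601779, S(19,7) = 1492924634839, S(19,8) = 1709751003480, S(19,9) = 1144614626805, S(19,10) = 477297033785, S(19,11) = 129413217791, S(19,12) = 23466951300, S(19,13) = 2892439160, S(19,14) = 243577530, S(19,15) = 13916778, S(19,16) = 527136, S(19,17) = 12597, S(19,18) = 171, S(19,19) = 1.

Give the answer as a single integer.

51724158235372

[20] T[20,1]:1*1+0=1 · T[20,2]:2*262143+1=524287 · T[20,3]:3*193448101+262143=580606446 · T[20,4]:4*11259666950+193448101=45232115901 · T[20,5]:5*147589284710+11259666950=749206090500 · T[20,6]:6*693081601779+147589284710=4306078895384 · T[20,7]:7*1492924634839+693081601779=11143554045652 · T[20,8]:8*1709751003480+1492924634839=15170932662679 · T[20,9]:9*1144614626805+1709751003480=12011282644725 · T[20,10]:10*477297033785+1144614626805=5917584964655 · T[20,11]:11*129413217791+477297033785=1900842429486 · T[20,12]:12*23466951300+129413217791=411016633391 · T[20,13]:13*2892439160+23466951300=61068660380 · T[20,14]:14*243577530+2892439160=6302524580 · T[20,15]:15*13916778+243577530=452329200 · T[20,16]:16*527136+13916778=22350954 · T[20,17]:17*12597+527136=741285 · T[20,18]:18*171+12597=15675 · T[20,19]:19*1+171=190 · T[20,20]:20*0+1=1
B_20 = ΣS(20,k) = 1+524287+580606446+45232115901+749206090500+4306078895384+11143554045652+15170932662679+12011282644725+5917584964655+1900842429486+411016633391+61068660380+6302524580+452329200+22350954+741285+15675+190+1 = 51724158235372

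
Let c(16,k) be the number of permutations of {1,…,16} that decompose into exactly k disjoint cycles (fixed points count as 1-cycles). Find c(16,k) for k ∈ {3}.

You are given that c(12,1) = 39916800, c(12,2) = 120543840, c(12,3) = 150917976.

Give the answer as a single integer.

row 13: T[13][1]=12·39916800+0=479001600  T[13][2]=12·120543840+39916800=1486442880  T[13][3]=12·150917976+120543840=1931559552
row 14: T[14][1]=13·479001600+0=6227020800  T[14][2]=13·1486442880+479001600=19802759040  T[14][3]=13·1931559552+1486442880=26596717056
row 15: T[15][2]=14·19802759040+6227020800=283465647360  T[15][3]=14·26596717056+19802759040=392156797824
row 16: T[16][3]=15·392156797824+283465647360=6165817614720
Read c(16,3) = 6165817614720.

6165817614720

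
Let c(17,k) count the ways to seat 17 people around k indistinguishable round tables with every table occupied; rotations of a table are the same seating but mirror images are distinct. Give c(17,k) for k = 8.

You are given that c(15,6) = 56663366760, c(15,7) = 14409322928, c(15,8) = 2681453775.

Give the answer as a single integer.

1146901283528

i=16: T(16,7)=56663366760+15·14409322928=272803210680 | T(16,8)=14409322928+15·2681453775=54631129553
i=17: T(17,8)=272803210680+16·54631129553=1146901283528
Read c(17,8) = 1146901283528.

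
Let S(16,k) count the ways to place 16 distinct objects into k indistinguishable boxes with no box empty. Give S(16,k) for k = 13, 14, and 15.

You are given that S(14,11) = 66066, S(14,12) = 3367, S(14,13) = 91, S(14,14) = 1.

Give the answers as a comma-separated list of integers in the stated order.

165620, 6020, 120

row 15: T[15][12]=12·3367+66066=106470  T[15][13]=13·91+3367=4550  T[15][14]=14·1+91=105  T[15][15]=15·0+1=1
row 16: T[16][13]=13·4550+106470=165620  T[16][14]=14·105+4550=6020  T[16][15]=15·1+105=120
Read S(16,13) = 165620, S(16,14) = 6020, S(16,15) = 120.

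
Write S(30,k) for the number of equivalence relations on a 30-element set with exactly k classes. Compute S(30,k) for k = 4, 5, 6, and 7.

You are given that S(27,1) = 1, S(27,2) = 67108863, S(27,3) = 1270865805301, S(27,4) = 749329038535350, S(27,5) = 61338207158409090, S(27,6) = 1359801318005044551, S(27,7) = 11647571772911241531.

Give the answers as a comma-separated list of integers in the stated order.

48004081105038305, 7713000216608565075, 299310102746948685757, 4168916722553086402080

i=28: T(28,2)=1+2·67108863=134217727 | T(28,3)=67108863+3·1270865805301=3812664524766 | T(28,4)=1270865805301+4·749329038535350=2998587019946701 | T(28,5)=749329038535350+5·61338207158409090=307440364830580800 | T(28,6)=61338207158409090+6·1359801318005044551=8220146115188676396 | T(28,7)=1359801318005044551+7·11647571772911241531=82892803728383735268
i=29: T(29,3)=134217727+3·3812664524766=11438127792025 | T(29,4)=3812664524766+4·2998587019946701=11998160744311570 | T(29,5)=2998587019946701+5·307440364830580800=1540200411172850701 | T(29,6)=307440364830580800+6·8220146115188676396=49628317055962639176 | T(29,7)=8220146115188676396+7·82892803728383735268=588469772213874823272
i=30: T(30,4)=11438127792025+4·11998160744311570=48004081105038305 | T(30,5)=11998160744311570+5·1540200411172850701=7713000216608565075 | T(30,6)=1540200411172850701+6·49628317055962639176=299310102746948685757 | T(30,7)=49628317055962639176+7·588469772213874823272=4168916722553086402080
Read S(30,4) = 48004081105038305, S(30,5) = 7713000216608565075, S(30,6) = 299310102746948685757, S(30,7) = 4168916722553086402080.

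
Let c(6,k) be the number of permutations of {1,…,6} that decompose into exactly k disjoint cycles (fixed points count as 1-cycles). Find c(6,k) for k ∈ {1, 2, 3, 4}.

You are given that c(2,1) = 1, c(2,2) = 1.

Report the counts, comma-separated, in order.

i=3: T(3,1)=0+2·1=2 | T(3,2)=1+2·1=3 | T(3,3)=1+2·0=1
i=4: T(4,1)=0+3·2=6 | T(4,2)=2+3·3=11 | T(4,3)=3+3·1=6 | T(4,4)=1+3·0=1
i=5: T(5,1)=0+4·6=24 | T(5,2)=6+4·11=50 | T(5,3)=11+4·6=35 | T(5,4)=6+4·1=10
i=6: T(6,1)=0+5·24=120 | T(6,2)=24+5·50=274 | T(6,3)=50+5·35=225 | T(6,4)=35+5·10=85
Read c(6,1) = 120, c(6,2) = 274, c(6,3) = 225, c(6,4) = 85.

120, 274, 225, 85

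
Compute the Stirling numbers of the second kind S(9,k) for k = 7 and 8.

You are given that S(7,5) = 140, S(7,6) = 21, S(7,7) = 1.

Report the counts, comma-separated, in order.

462, 36

row 8: T[8][6]=6·21+140=266  T[8][7]=7·1+21=28  T[8][8]=8·0+1=1
row 9: T[9][7]=7·28+266=462  T[9][8]=8·1+28=36
Read S(9,7) = 462, S(9,8) = 36.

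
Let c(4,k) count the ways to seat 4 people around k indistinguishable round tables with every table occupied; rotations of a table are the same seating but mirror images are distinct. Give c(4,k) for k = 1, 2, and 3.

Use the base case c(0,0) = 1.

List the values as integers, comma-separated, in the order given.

6, 11, 6

r1: T_1,1=0×0+1=1
r2: T_2,1=1×1+0=1; T_2,2=1×0+1=1
r3: T_3,1=2×1+0=2; T_3,2=2×1+1=3; T_3,3=2×0+1=1
r4: T_4,1=3×2+0=6; T_4,2=3×3+2=11; T_4,3=3×1+3=6
Read c(4,1) = 6, c(4,2) = 11, c(4,3) = 6.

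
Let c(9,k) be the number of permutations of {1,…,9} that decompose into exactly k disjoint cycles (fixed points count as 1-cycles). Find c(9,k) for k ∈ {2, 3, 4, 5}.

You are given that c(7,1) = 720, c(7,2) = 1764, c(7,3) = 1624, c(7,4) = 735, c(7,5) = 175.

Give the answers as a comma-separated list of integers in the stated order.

109584, 118124, 67284, 22449

i=8: T(8,1)=0+7·720=5040 | T(8,2)=720+7·1764=13068 | T(8,3)=1764+7·1624=13132 | T(8,4)=1624+7·735=6769 | T(8,5)=735+7·175=1960
i=9: T(9,2)=5040+8·13068=109584 | T(9,3)=13068+8·13132=118124 | T(9,4)=13132+8·6769=67284 | T(9,5)=6769+8·1960=22449
Read c(9,2) = 109584, c(9,3) = 118124, c(9,4) = 67284, c(9,5) = 22449.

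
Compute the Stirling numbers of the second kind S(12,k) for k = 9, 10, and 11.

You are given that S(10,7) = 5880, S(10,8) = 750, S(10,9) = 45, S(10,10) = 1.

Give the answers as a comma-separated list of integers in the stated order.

22275, 1705, 66

@11  (11,8):750·8+5880→11880, (11,9):45·9+750→1155, (11,10):1·10+45→55, (11,11):0·11+1→1
@12  (12,9):1155·9+11880→22275, (12,10):55·10+1155→1705, (12,11):1·11+55→66
Read S(12,9) = 22275, S(12,10) = 1705, S(12,11) = 66.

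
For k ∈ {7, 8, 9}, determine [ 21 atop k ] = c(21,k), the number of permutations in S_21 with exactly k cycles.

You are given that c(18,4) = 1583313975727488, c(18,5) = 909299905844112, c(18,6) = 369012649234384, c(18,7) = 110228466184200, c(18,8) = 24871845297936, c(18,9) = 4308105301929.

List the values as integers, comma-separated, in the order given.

r19: T_19,5=18×909299905844112+1583313975727488=17950712280921504; T_19,6=18×369012649234384+909299905844112=7551527592063024; T_19,7=18×110228466184200+369012649234384=2353125040549984; T_19,8=18×24871845297936+110228466184200=557921681547048; T_19,9=18×4308105301929+24871845297936=102417740732658
r20: T_20,6=19×7551527592063024+17950712280921504=161429736530118960; T_20,7=19×2353125040549984+7551527592063024=52260903362512720; T_20,8=19×557921681547048+2353125040549984=12953636989943896; T_20,9=19×102417740732658+557921681547048=2503858755467550
r21: T_21,7=20×52260903362512720+161429736530118960=1206647803780373360; T_21,8=20×12953636989943896+52260903362512720=311333643161390640; T_21,9=20×2503858755467550+12953636989943896=63030812099294896
Read c(21,7) = 1206647803780373360, c(21,8) = 311333643161390640, c(21,9) = 63030812099294896.

1206647803780373360, 311333643161390640, 63030812099294896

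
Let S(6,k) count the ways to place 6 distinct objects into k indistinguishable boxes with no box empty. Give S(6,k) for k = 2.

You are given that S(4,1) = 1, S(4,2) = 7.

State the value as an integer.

i=5: T(5,1)=0+1·1=1 | T(5,2)=1+2·7=15
i=6: T(6,2)=1+2·15=31
Read S(6,2) = 31.

31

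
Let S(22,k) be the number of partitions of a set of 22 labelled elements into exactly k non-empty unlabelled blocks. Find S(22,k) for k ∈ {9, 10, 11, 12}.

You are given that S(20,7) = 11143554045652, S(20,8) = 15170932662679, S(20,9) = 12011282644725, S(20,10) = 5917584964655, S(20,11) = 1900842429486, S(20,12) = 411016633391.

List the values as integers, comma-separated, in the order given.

1241963303533920, 835143799377954, 366282500870286, 108823356051137

@21  (21,8):15170932662679·8+11143554045652→132511015347084, (21,9):12011282644725·9+15170932662679→123272476465204, (21,10):5917584964655·10+12011282644725→71187132291275, (21,11):1900842429486·11+5917584964655→26826851689001, (21,12):411016633391·12+1900842429486→6833042030178
@22  (22,9):123272476465204·9+132511015347084→1241963303533920, (22,10):71187132291275·10+123272476465204→835143799377954, (22,11):26826851689001·11+71187132291275→366282500870286, (22,12):6833042030178·12+26826851689001→108823356051137
Read S(22,9) = 1241963303533920, S(22,10) = 835143799377954, S(22,11) = 366282500870286, S(22,12) = 108823356051137.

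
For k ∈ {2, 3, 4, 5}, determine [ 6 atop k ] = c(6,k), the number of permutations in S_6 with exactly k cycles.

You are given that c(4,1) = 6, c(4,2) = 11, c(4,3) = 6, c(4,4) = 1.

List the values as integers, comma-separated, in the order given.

274, 225, 85, 15

[5] T[5,1]:4*6+0=24 · T[5,2]:4*11+6=50 · T[5,3]:4*6+11=35 · T[5,4]:4*1+6=10 · T[5,5]:4*0+1=1
[6] T[6,2]:5*50+24=274 · T[6,3]:5*35+50=225 · T[6,4]:5*10+35=85 · T[6,5]:5*1+10=15
Read c(6,2) = 274, c(6,3) = 225, c(6,4) = 85, c(6,5) = 15.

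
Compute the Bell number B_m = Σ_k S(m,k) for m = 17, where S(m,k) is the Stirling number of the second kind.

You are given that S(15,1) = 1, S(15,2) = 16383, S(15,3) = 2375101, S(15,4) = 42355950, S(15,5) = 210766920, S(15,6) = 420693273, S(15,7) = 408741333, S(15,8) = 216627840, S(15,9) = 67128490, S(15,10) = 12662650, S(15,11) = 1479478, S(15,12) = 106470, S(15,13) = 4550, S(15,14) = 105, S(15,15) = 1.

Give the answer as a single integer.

82864869804

r16: T_16,1=1×1+0=1; T_16,2=2×16383+1=32767; T_16,3=3×2375101+16383=7141686; T_16,4=4×42355950+2375101=171798901; T_16,5=5×210766920+42355950=1096190550; T_16,6=6×420693273+210766920=2734926558; T_16,7=7×408741333+420693273=3281882604; T_16,8=8×216627840+408741333=2141764053; T_16,9=9×67128490+216627840=820784250; T_16,10=10×12662650+67128490=193754990; T_16,11=11×1479478+12662650=28936908; T_16,12=12×106470+1479478=2757118; T_16,13=13×4550+106470=165620; T_16,14=14×105+4550=6020; T_16,15=15×1+105=120; T_16,16=16×0+1=1
r17: T_17,1=1×1+0=1; T_17,2=2×32767+1=65535; T_17,3=3×7141686+32767=21457825; T_17,4=4×171798901+7141686=694337290; T_17,5=5×1096190550+171798901=5652751651; T_17,6=6×2734926558+1096190550=17505749898; T_17,7=7×3281882604+2734926558=25708104786; T_17,8=8×2141764053+3281882604=20415995028; T_17,9=9×820784250+2141764053=9528822303; T_17,10=10×193754990+820784250=2758334150; T_17,11=11×28936908+193754990=512060978; T_17,12=12×2757118+28936908=62022324; T_17,13=13×165620+2757118=4910178; T_17,14=14×6020+165620=249900; T_17,15=15×120+6020=7820; T_17,16=16×1+120=136; T_17,17=17×0+1=1
B_17 = ΣS(17,k) = 1+65535+21457825+694337290+5652751651+17505749898+25708104786+20415995028+9528822303+2758334150+512060978+62022324+4910178+249900+7820+136+1 = 82864869804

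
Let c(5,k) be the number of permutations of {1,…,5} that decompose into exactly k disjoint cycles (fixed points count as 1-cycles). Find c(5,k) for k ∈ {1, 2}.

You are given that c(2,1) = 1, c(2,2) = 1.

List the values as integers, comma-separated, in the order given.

24, 50

row 3: T[3][1]=2·1+0=2  T[3][2]=2·1+1=3
row 4: T[4][1]=3·2+0=6  T[4][2]=3·3+2=11
row 5: T[5][1]=4·6+0=24  T[5][2]=4·11+6=50
Read c(5,1) = 24, c(5,2) = 50.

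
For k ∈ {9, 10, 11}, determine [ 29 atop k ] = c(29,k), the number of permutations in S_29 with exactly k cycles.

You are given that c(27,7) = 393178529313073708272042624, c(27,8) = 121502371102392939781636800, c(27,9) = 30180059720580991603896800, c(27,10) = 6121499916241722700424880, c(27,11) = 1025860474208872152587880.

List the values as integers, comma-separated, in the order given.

@28  (28,8):121502371102392939781636800·27+393178529313073708272042624→3673742549077683082376236224, (28,9):30180059720580991603896800·27+121502371102392939781636800→936363983558079713086850400, (28,10):6121499916241722700424880·27+30180059720580991603896800→195460557459107504515368560, (28,11):1025860474208872152587880·27+6121499916241722700424880→33819732719881270820297640
@29  (29,9):936363983558079713086850400·28+3673742549077683082376236224→29891934088703915048808047424, (29,10):195460557459107504515368560·28+936363983558079713086850400→6409259592413089839517170080, (29,11):33819732719881270820297640·28+195460557459107504515368560→1142413073615783087483702480
Read c(29,9) = 29891934088703915048808047424, c(29,10) = 6409259592413089839517170080, c(29,11) = 1142413073615783087483702480.

29891934088703915048808047424, 6409259592413089839517170080, 1142413073615783087483702480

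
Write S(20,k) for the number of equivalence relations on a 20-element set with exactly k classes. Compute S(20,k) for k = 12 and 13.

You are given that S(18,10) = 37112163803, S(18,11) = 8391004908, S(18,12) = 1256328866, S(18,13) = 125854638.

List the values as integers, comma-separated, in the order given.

411016633391, 61068660380

[19] T[19,11]:11*8391004908+37112163803=129413217791 · T[19,12]:12*1256328866+8391004908=23466951300 · T[19,13]:13*125854638+1256328866=2892439160
[20] T[20,12]:12*23466951300+129413217791=411016633391 · T[20,13]:13*2892439160+23466951300=61068660380
Read S(20,12) = 411016633391, S(20,13) = 61068660380.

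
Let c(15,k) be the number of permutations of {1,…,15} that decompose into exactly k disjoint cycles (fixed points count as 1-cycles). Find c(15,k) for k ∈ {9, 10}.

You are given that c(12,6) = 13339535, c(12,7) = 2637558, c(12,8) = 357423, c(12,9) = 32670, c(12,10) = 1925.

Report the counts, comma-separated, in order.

368411615, 37312275

r13: T_13,7=12×2637558+13339535=44990231; T_13,8=12×357423+2637558=6926634; T_13,9=12×32670+357423=749463; T_13,10=12×1925+32670=55770
r14: T_14,8=13×6926634+44990231=135036473; T_14,9=13×749463+6926634=16669653; T_14,10=13×55770+749463=1474473
r15: T_15,9=14×16669653+135036473=368411615; T_15,10=14×1474473+16669653=37312275
Read c(15,9) = 368411615, c(15,10) = 37312275.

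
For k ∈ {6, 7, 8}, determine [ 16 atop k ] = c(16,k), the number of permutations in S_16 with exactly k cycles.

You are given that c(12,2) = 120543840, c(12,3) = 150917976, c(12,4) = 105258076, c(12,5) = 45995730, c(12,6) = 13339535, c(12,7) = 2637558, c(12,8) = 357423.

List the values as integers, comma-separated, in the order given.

[13] T[13,3]:12*150917976+120543840=1931559552 · T[13,4]:12*105258076+150917976=1414014888 · T[13,5]:12*45995730+105258076=657206836 · T[13,6]:12*13339535+45995730=206070150 · T[13,7]:12*2637558+13339535=44990231 · T[13,8]:12*357423+2637558=6926634
[14] T[14,4]:13*1414014888+1931559552=20313753096 · T[14,5]:13*657206836+1414014888=9957703756 · T[14,6]:13*206070150+657206836=3336118786 · T[14,7]:13*44990231+206070150=790943153 · T[14,8]:13*6926634+44990231=135036473
[15] T[15,5]:14*9957703756+20313753096=159721605680 · T[15,6]:14*3336118786+9957703756=56663366760 · T[15,7]:14*790943153+3336118786=14409322928 · T[15,8]:14*135036473+790943153=2681453775
[16] T[16,6]:15*56663366760+159721605680=1009672107080 · T[16,7]:15*14409322928+56663366760=272803210680 · T[16,8]:15*2681453775+14409322928=54631129553
Read c(16,6) = 1009672107080, c(16,7) = 272803210680, c(16,8) = 54631129553.

1009672107080, 272803210680, 54631129553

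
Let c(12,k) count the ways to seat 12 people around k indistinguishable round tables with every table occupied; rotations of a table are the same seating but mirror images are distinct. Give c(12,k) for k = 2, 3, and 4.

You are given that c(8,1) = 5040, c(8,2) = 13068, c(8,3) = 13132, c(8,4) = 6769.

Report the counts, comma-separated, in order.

120543840, 150917976, 105258076

r9: T_9,1=8×5040+0=40320; T_9,2=8×13068+5040=109584; T_9,3=8×13132+13068=118124; T_9,4=8×6769+13132=67284
r10: T_10,1=9×40320+0=362880; T_10,2=9×109584+40320=1026576; T_10,3=9×118124+109584=1172700; T_10,4=9×67284+118124=723680
r11: T_11,1=10×362880+0=3628800; T_11,2=10×1026576+362880=10628640; T_11,3=10×1172700+1026576=12753576; T_11,4=10×723680+1172700=8409500
r12: T_12,2=11×10628640+3628800=120543840; T_12,3=11×12753576+10628640=150917976; T_12,4=11×8409500+12753576=105258076
Read c(12,2) = 120543840, c(12,3) = 150917976, c(12,4) = 105258076.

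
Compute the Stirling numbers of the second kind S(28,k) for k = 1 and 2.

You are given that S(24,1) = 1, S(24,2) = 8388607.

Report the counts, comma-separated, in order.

r25: T_25,1=1×1+0=1; T_25,2=2×8388607+1=16777215
r26: T_26,1=1×1+0=1; T_26,2=2×16777215+1=33554431
r27: T_27,1=1×1+0=1; T_27,2=2×33554431+1=67108863
r28: T_28,1=1×1+0=1; T_28,2=2×67108863+1=134217727
Read S(28,1) = 1, S(28,2) = 134217727.

1, 134217727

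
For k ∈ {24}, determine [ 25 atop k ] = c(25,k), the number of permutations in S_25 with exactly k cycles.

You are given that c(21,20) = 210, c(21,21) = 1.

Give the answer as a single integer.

300

r22: T_22,21=21×1+210=231; T_22,22=21×0+1=1
r23: T_23,22=22×1+231=253; T_23,23=22×0+1=1
r24: T_24,23=23×1+253=276; T_24,24=23×0+1=1
r25: T_25,24=24×1+276=300
Read c(25,24) = 300.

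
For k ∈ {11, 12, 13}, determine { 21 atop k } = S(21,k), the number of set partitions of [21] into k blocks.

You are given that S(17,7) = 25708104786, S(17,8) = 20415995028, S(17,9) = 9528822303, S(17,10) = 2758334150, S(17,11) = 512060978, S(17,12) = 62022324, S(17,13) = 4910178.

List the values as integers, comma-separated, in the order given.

row 18: T[18][8]=8·20415995028+25708104786=189036065010  T[18][9]=9·9528822303+20415995028=106175395755  T[18][10]=10·2758334150+9528822303=37112163803  T[18][11]=11·512060978+2758334150=8391004908  T[18][12]=12·62022324+512060978=1256328866  T[18][13]=13·4910178+62022324=125854638
row 19: T[19][9]=9·106175395755+189036065010=1144614626805  T[19][10]=10·37112163803+106175395755=477297033785  T[19][11]=11·8391004908+37112163803=129413217791  T[19][12]=12·1256328866+8391004908=23466951300  T[19][13]=13·125854638+1256328866=2892439160
row 20: T[20][10]=10·477297033785+1144614626805=5917584964655  T[20][11]=11·129413217791+477297033785=1900842429486  T[20][12]=12·23466951300+129413217791=411016633391  T[20][13]=13·2892439160+23466951300=61068660380
row 21: T[21][11]=11·1900842429486+5917584964655=26826851689001  T[21][12]=12·411016633391+1900842429486=6833042030178  T[21][13]=13·61068660380+411016633391=1204909218331
Read S(21,11) = 26826851689001, S(21,12) = 6833042030178, S(21,13) = 1204909218331.

26826851689001, 6833042030178, 1204909218331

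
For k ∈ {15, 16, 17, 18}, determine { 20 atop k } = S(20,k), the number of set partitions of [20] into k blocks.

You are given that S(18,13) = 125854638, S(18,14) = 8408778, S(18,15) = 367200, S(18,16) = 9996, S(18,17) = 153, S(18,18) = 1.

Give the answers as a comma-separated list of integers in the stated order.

452329200, 22350954, 741285, 15675

@19  (19,14):8408778·14+125854638→243577530, (19,15):367200·15+8408778→13916778, (19,16):9996·16+367200→527136, (19,17):153·17+9996→12597, (19,18):1·18+153→171
@20  (20,15):13916778·15+243577530→452329200, (20,16):527136·16+13916778→22350954, (20,17):12597·17+527136→741285, (20,18):171·18+12597→15675
Read S(20,15) = 452329200, S(20,16) = 22350954, S(20,17) = 741285, S(20,18) = 15675.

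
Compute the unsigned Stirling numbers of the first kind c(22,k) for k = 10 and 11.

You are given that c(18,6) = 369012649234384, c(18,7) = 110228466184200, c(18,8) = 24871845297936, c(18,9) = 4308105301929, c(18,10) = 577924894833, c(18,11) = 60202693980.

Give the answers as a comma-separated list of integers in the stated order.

276019109275035346, 37600535086859745

row 19: T[19][7]=18·110228466184200+369012649234384=2353125040549984  T[19][8]=18·24871845297936+110228466184200=557921681547048  T[19][9]=18·4308105301929+24871845297936=102417740732658  T[19][10]=18·577924894833+4308105301929=14710753408923  T[19][11]=18·60202693980+577924894833=1661573386473
row 20: T[20][8]=19·557921681547048+2353125040549984=12953636989943896  T[20][9]=19·102417740732658+557921681547048=2503858755467550  T[20][10]=19·14710753408923+102417740732658=381922055502195  T[20][11]=19·1661573386473+14710753408923=46280647751910
row 21: T[21][9]=20·2503858755467550+12953636989943896=63030812099294896  T[21][10]=20·381922055502195+2503858755467550=10142299865511450  T[21][11]=20·46280647751910+381922055502195=1307535010540395
row 22: T[22][10]=21·10142299865511450+63030812099294896=276019109275035346  T[22][11]=21·1307535010540395+10142299865511450=37600535086859745
Read c(22,10) = 276019109275035346, c(22,11) = 37600535086859745.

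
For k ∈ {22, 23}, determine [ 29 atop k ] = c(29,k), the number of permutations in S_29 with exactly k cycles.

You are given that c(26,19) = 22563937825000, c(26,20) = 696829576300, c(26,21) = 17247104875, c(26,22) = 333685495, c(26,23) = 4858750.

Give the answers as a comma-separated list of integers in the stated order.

123268226851770, 2918785153245

row 27: T[27][20]=26·696829576300+22563937825000=40681506808800  T[27][21]=26·17247104875+696829576300=1145254303050  T[27][22]=26·333685495+17247104875=25922927745  T[27][23]=26·4858750+333685495=460012995
row 28: T[28][21]=27·1145254303050+40681506808800=71603372991150  T[28][22]=27·25922927745+1145254303050=1845173352165  T[28][23]=27·460012995+25922927745=38343278610
row 29: T[29][22]=28·1845173352165+71603372991150=123268226851770  T[29][23]=28·38343278610+1845173352165=2918785153245
Read c(29,22) = 123268226851770, c(29,23) = 2918785153245.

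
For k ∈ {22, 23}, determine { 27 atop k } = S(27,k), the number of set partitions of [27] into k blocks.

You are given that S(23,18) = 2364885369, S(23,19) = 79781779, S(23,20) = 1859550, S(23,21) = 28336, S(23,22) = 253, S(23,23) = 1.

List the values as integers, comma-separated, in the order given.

[24] T[24,19]:19*79781779+2364885369=3880739170 · T[24,20]:20*1859550+79781779=116972779 · T[24,21]:21*28336+1859550=2454606 · T[24,22]:22*253+28336=33902 · T[24,23]:23*1+253=276
[25] T[25,20]:20*116972779+3880739170=6220194750 · T[25,21]:21*2454606+116972779=168519505 · T[25,22]:22*33902+2454606=3200450 · T[25,23]:23*276+33902=40250
[26] T[26,21]:21*168519505+6220194750=9759104355 · T[26,22]:22*3200450+168519505=238929405 · T[26,23]:23*40250+3200450=4126200
[27] T[27,22]:22*238929405+9759104355=15015551265 · T[27,23]:23*4126200+238929405=333832005
Read S(27,22) = 15015551265, S(27,23) = 333832005.

15015551265, 333832005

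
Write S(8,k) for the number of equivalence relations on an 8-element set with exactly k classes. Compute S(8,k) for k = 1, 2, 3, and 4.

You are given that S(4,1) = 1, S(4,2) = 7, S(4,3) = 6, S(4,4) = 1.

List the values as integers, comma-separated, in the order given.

[5] T[5,1]:1*1+0=1 · T[5,2]:2*7+1=15 · T[5,3]:3*6+7=25 · T[5,4]:4*1+6=10
[6] T[6,1]:1*1+0=1 · T[6,2]:2*15+1=31 · T[6,3]:3*25+15=90 · T[6,4]:4*10+25=65
[7] T[7,1]:1*1+0=1 · T[7,2]:2*31+1=63 · T[7,3]:3*90+31=301 · T[7,4]:4*65+90=350
[8] T[8,1]:1*1+0=1 · T[8,2]:2*63+1=127 · T[8,3]:3*301+63=966 · T[8,4]:4*350+301=1701
Read S(8,1) = 1, S(8,2) = 127, S(8,3) = 966, S(8,4) = 1701.

1, 127, 966, 1701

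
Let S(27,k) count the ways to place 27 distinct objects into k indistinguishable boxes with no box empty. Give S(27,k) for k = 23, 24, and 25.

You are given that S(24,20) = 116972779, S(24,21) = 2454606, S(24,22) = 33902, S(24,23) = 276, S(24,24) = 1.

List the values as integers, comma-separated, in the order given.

[25] T[25,21]:21*2454606+116972779=168519505 · T[25,22]:22*33902+2454606=3200450 · T[25,23]:23*276+33902=40250 · T[25,24]:24*1+276=300 · T[25,25]:25*0+1=1
[26] T[26,22]:22*3200450+168519505=238929405 · T[26,23]:23*40250+3200450=4126200 · T[26,24]:24*300+40250=47450 · T[26,25]:25*1+300=325
[27] T[27,23]:23*4126200+238929405=333832005 · T[27,24]:24*47450+4126200=5265000 · T[27,25]:25*325+47450=55575
Read S(27,23) = 333832005, S(27,24) = 5265000, S(27,25) = 55575.

333832005, 5265000, 55575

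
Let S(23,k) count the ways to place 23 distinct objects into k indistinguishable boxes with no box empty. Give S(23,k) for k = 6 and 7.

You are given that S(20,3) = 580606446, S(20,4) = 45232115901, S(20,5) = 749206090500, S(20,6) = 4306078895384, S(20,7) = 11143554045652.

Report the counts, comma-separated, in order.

i=21: T(21,4)=580606446+4·45232115901=181509070050 | T(21,5)=45232115901+5·749206090500=3791262568401 | T(21,6)=749206090500+6·4306078895384=26585679462804 | T(21,7)=4306078895384+7·11143554045652=82310957214948
i=22: T(22,5)=181509070050+5·3791262568401=19137821912055 | T(22,6)=3791262568401+6·26585679462804=163305339345225 | T(22,7)=26585679462804+7·82310957214948=602762379967440
i=23: T(23,6)=19137821912055+6·163305339345225=998969857983405 | T(23,7)=163305339345225+7·602762379967440=4382641999117305
Read S(23,6) = 998969857983405, S(23,7) = 4382641999117305.

998969857983405, 4382641999117305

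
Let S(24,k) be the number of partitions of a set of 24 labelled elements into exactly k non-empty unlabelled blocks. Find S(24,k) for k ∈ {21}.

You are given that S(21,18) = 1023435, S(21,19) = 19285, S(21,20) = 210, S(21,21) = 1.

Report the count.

2454606

i=22: T(22,19)=1023435+19·19285=1389850 | T(22,20)=19285+20·210=23485 | T(22,21)=210+21·1=231
i=23: T(23,20)=1389850+20·23485=1859550 | T(23,21)=23485+21·231=28336
i=24: T(24,21)=1859550+21·28336=2454606
Read S(24,21) = 2454606.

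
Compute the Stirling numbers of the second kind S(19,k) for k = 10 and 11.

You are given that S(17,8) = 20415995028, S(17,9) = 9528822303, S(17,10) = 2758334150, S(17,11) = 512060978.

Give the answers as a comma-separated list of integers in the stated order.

r18: T_18,9=9×9528822303+20415995028=106175395755; T_18,10=10×2758334150+9528822303=37112163803; T_18,11=11×512060978+2758334150=8391004908
r19: T_19,10=10×37112163803+106175395755=477297033785; T_19,11=11×8391004908+37112163803=129413217791
Read S(19,10) = 477297033785, S(19,11) = 129413217791.

477297033785, 129413217791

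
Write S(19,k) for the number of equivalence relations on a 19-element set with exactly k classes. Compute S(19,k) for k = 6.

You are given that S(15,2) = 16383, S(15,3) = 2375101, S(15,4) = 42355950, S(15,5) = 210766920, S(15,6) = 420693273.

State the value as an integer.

i=16: T(16,3)=16383+3·2375101=7141686 | T(16,4)=2375101+4·42355950=171798901 | T(16,5)=42355950+5·210766920=1096190550 | T(16,6)=210766920+6·420693273=2734926558
i=17: T(17,4)=7141686+4·171798901=694337290 | T(17,5)=171798901+5·1096190550=5652751651 | T(17,6)=1096190550+6·2734926558=17505749898
i=18: T(18,5)=694337290+5·5652751651=28958095545 | T(18,6)=5652751651+6·17505749898=110687251039
i=19: T(19,6)=28958095545+6·110687251039=693081601779
Read S(19,6) = 693081601779.

693081601779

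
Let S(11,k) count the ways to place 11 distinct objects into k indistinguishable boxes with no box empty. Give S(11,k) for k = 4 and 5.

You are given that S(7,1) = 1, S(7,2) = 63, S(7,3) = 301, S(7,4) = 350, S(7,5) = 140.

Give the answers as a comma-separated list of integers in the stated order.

145750, 246730

@8  (8,1):1·1+0→1, (8,2):63·2+1→127, (8,3):301·3+63→966, (8,4):350·4+301→1701, (8,5):140·5+350→1050
@9  (9,2):127·2+1→255, (9,3):966·3+127→3025, (9,4):1701·4+966→7770, (9,5):1050·5+1701→6951
@10  (10,3):3025·3+255→9330, (10,4):7770·4+3025→34105, (10,5):6951·5+7770→42525
@11  (11,4):34105·4+9330→145750, (11,5):42525·5+34105→246730
Read S(11,4) = 145750, S(11,5) = 246730.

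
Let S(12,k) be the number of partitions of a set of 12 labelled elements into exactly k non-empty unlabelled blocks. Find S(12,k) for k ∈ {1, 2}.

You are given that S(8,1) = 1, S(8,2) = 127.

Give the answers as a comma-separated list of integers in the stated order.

[9] T[9,1]:1*1+0=1 · T[9,2]:2*127+1=255
[10] T[10,1]:1*1+0=1 · T[10,2]:2*255+1=511
[11] T[11,1]:1*1+0=1 · T[11,2]:2*511+1=1023
[12] T[12,1]:1*1+0=1 · T[12,2]:2*1023+1=2047
Read S(12,1) = 1, S(12,2) = 2047.

1, 2047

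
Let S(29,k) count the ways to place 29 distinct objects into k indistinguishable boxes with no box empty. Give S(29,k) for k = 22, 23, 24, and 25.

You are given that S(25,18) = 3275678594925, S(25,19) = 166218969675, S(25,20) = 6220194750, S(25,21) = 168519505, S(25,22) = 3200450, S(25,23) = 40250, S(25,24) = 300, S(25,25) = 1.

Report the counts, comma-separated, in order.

40823077538100, 1347860993700, 33738295500, 626551380

i=26: T(26,19)=3275678594925+19·166218969675=6433839018750 | T(26,20)=166218969675+20·6220194750=290622864675 | T(26,21)=6220194750+21·168519505=9759104355 | T(26,22)=168519505+22·3200450=238929405 | T(26,23)=3200450+23·40250=4126200 | T(26,24)=40250+24·300=47450 | T(26,25)=300+25·1=325
i=27: T(27,20)=6433839018750+20·290622864675=12246296312250 | T(27,21)=290622864675+21·9759104355=495564056130 | T(27,22)=9759104355+22·238929405=15015551265 | T(27,23)=238929405+23·4126200=333832005 | T(27,24)=4126200+24·47450=5265000 | T(27,25)=47450+25·325=55575
i=28: T(28,21)=12246296312250+21·495564056130=22653141490980 | T(28,22)=495564056130+22·15015551265=825906183960 | T(28,23)=15015551265+23·333832005=22693687380 | T(28,24)=333832005+24·5265000=460192005 | T(28,25)=5265000+25·55575=6654375
i=29: T(29,22)=22653141490980+22·825906183960=40823077538100 | T(29,23)=825906183960+23·22693687380=1347860993700 | T(29,24)=22693687380+24·460192005=33738295500 | T(29,25)=460192005+25·6654375=626551380
Read S(29,22) = 40823077538100, S(29,23) = 1347860993700, S(29,24) = 33738295500, S(29,25) = 626551380.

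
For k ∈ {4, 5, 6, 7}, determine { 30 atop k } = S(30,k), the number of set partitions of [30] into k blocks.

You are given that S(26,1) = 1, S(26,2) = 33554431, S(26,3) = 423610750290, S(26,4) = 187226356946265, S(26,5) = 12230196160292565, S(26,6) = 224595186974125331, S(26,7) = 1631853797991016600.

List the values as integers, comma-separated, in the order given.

[27] T[27,1]:1*1+0=1 · T[27,2]:2*33554431+1=67108863 · T[27,3]:3*423610750290+33554431=1270865805301 · T[27,4]:4*187226356946265+423610750290=749329038535350 · T[27,5]:5*12230196160292565+187226356946265=61338207158409090 · T[27,6]:6*224595186974125331+12230196160292565=1359801318005044551 · T[27,7]:7*1631853797991016600+224595186974125331=11647571772911241531
[28] T[28,2]:2*67108863+1=134217727 · T[28,3]:3*1270865805301+67108863=3812664524766 · T[28,4]:4*749329038535350+1270865805301=2998587019946701 · T[28,5]:5*61338207158409090+749329038535350=307440364830580800 · T[28,6]:6*1359801318005044551+61338207158409090=8220146115188676396 · T[28,7]:7*11647571772911241531+1359801318005044551=82892803728383735268
[29] T[29,3]:3*3812664524766+134217727=11438127792025 · T[29,4]:4*2998587019946701+3812664524766=11998160744311570 · T[29,5]:5*307440364830580800+2998587019946701=1540200411172850701 · T[29,6]:6*8220146115188676396+307440364830580800=49628317055962639176 · T[29,7]:7*82892803728383735268+8220146115188676396=588469772213874823272
[30] T[30,4]:4*11998160744311570+11438127792025=48004081105038305 · T[30,5]:5*1540200411172850701+11998160744311570=7713000216608565075 · T[30,6]:6*49628317055962639176+1540200411172850701=299310102746948685757 · T[30,7]:7*588469772213874823272+49628317055962639176=4168916722553086402080
Read S(30,4) = 48004081105038305, S(30,5) = 7713000216608565075, S(30,6) = 299310102746948685757, S(30,7) = 4168916722553086402080.

48004081105038305, 7713000216608565075, 299310102746948685757, 4168916722553086402080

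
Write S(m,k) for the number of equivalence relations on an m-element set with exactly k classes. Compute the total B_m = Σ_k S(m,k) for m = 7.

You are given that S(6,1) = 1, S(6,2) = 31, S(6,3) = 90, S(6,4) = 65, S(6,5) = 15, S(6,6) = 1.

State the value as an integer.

i=7: T(7,1)=0+1·1=1 | T(7,2)=1+2·31=63 | T(7,3)=31+3·90=301 | T(7,4)=90+4·65=350 | T(7,5)=65+5·15=140 | T(7,6)=15+6·1=21 | T(7,7)=1+7·0=1
B_7 = ΣS(7,k) = 1+63+301+350+140+21+1 = 877

877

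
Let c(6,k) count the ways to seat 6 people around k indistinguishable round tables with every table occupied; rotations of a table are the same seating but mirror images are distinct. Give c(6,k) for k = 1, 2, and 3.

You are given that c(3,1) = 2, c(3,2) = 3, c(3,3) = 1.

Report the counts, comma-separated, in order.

120, 274, 225

r4: T_4,1=3×2+0=6; T_4,2=3×3+2=11; T_4,3=3×1+3=6
r5: T_5,1=4×6+0=24; T_5,2=4×11+6=50; T_5,3=4×6+11=35
r6: T_6,1=5×24+0=120; T_6,2=5×50+24=274; T_6,3=5×35+50=225
Read c(6,1) = 120, c(6,2) = 274, c(6,3) = 225.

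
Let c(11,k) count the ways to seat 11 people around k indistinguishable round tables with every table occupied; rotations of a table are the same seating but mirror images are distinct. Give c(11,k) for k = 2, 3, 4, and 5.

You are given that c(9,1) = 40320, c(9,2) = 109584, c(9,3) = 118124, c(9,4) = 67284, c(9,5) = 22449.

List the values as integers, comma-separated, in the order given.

[10] T[10,1]:9*40320+0=362880 · T[10,2]:9*109584+40320=1026576 · T[10,3]:9*118124+109584=1172700 · T[10,4]:9*67284+118124=723680 · T[10,5]:9*22449+67284=269325
[11] T[11,2]:10*1026576+362880=10628640 · T[11,3]:10*1172700+1026576=12753576 · T[11,4]:10*723680+1172700=8409500 · T[11,5]:10*269325+723680=3416930
Read c(11,2) = 10628640, c(11,3) = 12753576, c(11,4) = 8409500, c(11,5) = 3416930.

10628640, 12753576, 8409500, 3416930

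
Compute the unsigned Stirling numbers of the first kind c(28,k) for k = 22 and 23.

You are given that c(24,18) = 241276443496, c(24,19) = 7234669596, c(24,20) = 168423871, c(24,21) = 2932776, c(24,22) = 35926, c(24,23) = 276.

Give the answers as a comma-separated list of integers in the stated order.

[25] T[25,19]:24*7234669596+241276443496=414908513800 · T[25,20]:24*168423871+7234669596=11276842500 · T[25,21]:24*2932776+168423871=238810495 · T[25,22]:24*35926+2932776=3795000 · T[25,23]:24*276+35926=42550
[26] T[26,20]:25*11276842500+414908513800=696829576300 · T[26,21]:25*238810495+11276842500=17247104875 · T[26,22]:25*3795000+238810495=333685495 · T[26,23]:25*42550+3795000=4858750
[27] T[27,21]:26*17247104875+696829576300=1145254303050 · T[27,22]:26*333685495+17247104875=25922927745 · T[27,23]:26*4858750+333685495=460012995
[28] T[28,22]:27*25922927745+1145254303050=1845173352165 · T[28,23]:27*460012995+25922927745=38343278610
Read c(28,22) = 1845173352165, c(28,23) = 38343278610.

1845173352165, 38343278610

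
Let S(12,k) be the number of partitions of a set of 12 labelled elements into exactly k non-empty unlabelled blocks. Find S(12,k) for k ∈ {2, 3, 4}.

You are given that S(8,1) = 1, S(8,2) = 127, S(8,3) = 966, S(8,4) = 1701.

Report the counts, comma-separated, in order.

2047, 86526, 611501

r9: T_9,1=1×1+0=1; T_9,2=2×127+1=255; T_9,3=3×966+127=3025; T_9,4=4×1701+966=7770
r10: T_10,1=1×1+0=1; T_10,2=2×255+1=511; T_10,3=3×3025+255=9330; T_10,4=4×7770+3025=34105
r11: T_11,1=1×1+0=1; T_11,2=2×511+1=1023; T_11,3=3×9330+511=28501; T_11,4=4×34105+9330=145750
r12: T_12,2=2×1023+1=2047; T_12,3=3×28501+1023=86526; T_12,4=4×145750+28501=611501
Read S(12,2) = 2047, S(12,3) = 86526, S(12,4) = 611501.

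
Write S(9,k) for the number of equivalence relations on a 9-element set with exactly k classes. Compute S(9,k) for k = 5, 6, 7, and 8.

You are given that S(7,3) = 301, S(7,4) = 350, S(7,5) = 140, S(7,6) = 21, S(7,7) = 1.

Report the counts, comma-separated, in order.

6951, 2646, 462, 36

row 8: T[8][4]=4·350+301=1701  T[8][5]=5·140+350=1050  T[8][6]=6·21+140=266  T[8][7]=7·1+21=28  T[8][8]=8·0+1=1
row 9: T[9][5]=5·1050+1701=6951  T[9][6]=6·266+1050=2646  T[9][7]=7·28+266=462  T[9][8]=8·1+28=36
Read S(9,5) = 6951, S(9,6) = 2646, S(9,7) = 462, S(9,8) = 36.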